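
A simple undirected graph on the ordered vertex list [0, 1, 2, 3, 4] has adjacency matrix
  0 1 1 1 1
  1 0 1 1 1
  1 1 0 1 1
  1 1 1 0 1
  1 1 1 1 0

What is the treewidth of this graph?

4

A width-4 tree decomposition is:
Bags: B1 = {0, 1, 2, 3, 4}
Tree: (single bag)
With just one bag of size 5, the width is 5 − 1 = 4, so tw(G) ≤ 4. For the lower bound, the 5 vertices {0, 1, 2, 3, 4} are pairwise adjacent, and any tree decomposition puts a clique entirely inside one bag — forcing width ≥ 4. Hence tw(G) = 4 exactly.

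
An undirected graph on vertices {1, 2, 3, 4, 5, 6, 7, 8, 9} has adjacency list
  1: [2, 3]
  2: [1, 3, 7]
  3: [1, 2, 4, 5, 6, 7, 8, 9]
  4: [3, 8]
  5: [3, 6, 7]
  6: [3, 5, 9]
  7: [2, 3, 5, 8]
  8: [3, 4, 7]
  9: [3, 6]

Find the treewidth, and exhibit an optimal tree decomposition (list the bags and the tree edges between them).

Treewidth 2.
One optimal decomposition is:
Bags: B1 = {2, 3, 7}  B2 = {3, 7, 8}  B3 = {3, 5, 7}  B4 = {3, 5, 6}  B5 = {1, 2, 3}  B6 = {3, 4, 8}  B7 = {3, 6, 9}
Tree: B1–B2, B2–B3, B3–B4, B1–B5, B2–B6, B4–B7

Each bag holds 3 vertices, so the decomposition has width 2, which upper-bounds the treewidth. Conversely, {1, 2, 3} is a clique of size 3, and the vertices of any clique must share a bag in every tree decomposition; so some bag has ≥ 3 vertices and tw(G) ≥ 2. The upper and lower bounds meet at 2, so that is the treewidth.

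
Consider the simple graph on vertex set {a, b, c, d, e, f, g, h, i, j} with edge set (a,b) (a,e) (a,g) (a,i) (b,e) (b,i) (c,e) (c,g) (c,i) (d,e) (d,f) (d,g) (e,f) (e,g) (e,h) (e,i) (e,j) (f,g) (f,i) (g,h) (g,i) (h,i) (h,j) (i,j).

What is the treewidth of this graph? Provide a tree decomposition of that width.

Treewidth 3.
One optimal decomposition is:
Bags: B1 = {c, e, g, i}  B2 = {a, e, g, i}  B3 = {e, f, g, i}  B4 = {d, e, f, g}  B5 = {a, b, e, i}  B6 = {e, g, h, i}  B7 = {e, h, i, j}
Tree: B1–B2, B1–B3, B3–B4, B2–B5, B1–B6, B6–B7

The largest bag has 4 vertices, giving width 3; this decomposition certifies tw(G) ≤ 3. For the lower bound, the 4 vertices {d, e, f, g} are pairwise adjacent, and any tree decomposition puts a clique entirely inside one bag — forcing width ≥ 3. Combining the bounds, tw(G) = 3.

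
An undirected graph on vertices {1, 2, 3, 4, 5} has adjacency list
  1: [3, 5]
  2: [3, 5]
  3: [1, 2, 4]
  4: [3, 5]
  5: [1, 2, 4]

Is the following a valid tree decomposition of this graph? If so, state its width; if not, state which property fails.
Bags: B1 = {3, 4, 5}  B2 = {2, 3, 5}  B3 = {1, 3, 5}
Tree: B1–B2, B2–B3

Checking the three conditions: (i) the bags cover all of {1, 2, 3, 4, 5}; (ii) for each edge, some bag contains both endpoints; (iii) the bags containing any fixed vertex form a subtree. All hold, so the decomposition is valid with width 3 − 1 = 2.

Yes; width 2.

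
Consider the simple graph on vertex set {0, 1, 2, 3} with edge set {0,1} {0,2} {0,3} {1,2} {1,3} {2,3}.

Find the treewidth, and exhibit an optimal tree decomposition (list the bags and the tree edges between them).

Treewidth 3.
One such decomposition:
Bags: B1 = {0, 1, 2, 3}
Tree: (single bag)

With just one bag of size 4, the width is 4 − 1 = 3, so tw(G) ≤ 3. For the lower bound, the 4 vertices {0, 1, 2, 3} are pairwise adjacent, and any tree decomposition puts a clique entirely inside one bag — forcing width ≥ 3. Therefore the treewidth is 3.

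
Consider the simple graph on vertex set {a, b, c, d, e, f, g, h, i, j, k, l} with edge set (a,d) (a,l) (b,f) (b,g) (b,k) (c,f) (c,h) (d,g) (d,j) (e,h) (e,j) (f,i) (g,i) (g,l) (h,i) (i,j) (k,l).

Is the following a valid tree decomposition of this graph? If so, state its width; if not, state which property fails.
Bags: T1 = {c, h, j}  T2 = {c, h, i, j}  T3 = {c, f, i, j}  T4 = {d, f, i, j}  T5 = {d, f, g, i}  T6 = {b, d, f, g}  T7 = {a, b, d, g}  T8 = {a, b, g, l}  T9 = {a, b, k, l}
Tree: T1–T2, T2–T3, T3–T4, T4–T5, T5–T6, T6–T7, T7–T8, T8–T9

No — vertex e appears in no bag.

A tree decomposition must satisfy three properties: every vertex lies in some bag; for every edge, both endpoints lie together in some bag; and for every vertex, the bags containing it form a connected subtree. Here vertex e appears in no bag, so the decomposition is invalid.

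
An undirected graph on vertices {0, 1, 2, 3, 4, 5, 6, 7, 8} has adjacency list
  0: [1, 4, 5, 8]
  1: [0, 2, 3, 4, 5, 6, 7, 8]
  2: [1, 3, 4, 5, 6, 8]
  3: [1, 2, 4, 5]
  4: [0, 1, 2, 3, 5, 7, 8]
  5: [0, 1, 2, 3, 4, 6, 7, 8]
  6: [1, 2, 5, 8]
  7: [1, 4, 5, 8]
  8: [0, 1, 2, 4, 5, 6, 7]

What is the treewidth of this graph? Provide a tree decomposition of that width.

Every bag has size at most 5, so the width is 5 − 1 = 4 and tw(G) ≤ 4. On the other hand G contains the 5-clique {0, 1, 4, 5, 8}. A clique must lie in a single bag of any decomposition, so no decomposition can have width below 4. The upper and lower bounds meet at 4, so that is the treewidth.

Treewidth 4.
One optimal decomposition is:
Bags: B1 = {1, 2, 4, 5, 8}  B2 = {1, 4, 5, 7, 8}  B3 = {0, 1, 4, 5, 8}  B4 = {1, 2, 5, 6, 8}  B5 = {1, 2, 3, 4, 5}
Tree: B1–B2, B2–B3, B1–B4, B1–B5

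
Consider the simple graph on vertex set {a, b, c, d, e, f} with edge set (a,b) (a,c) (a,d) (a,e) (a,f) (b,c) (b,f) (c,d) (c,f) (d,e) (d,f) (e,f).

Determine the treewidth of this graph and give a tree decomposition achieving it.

Treewidth 3.
One optimal decomposition is:
Bags: B1 = {a, d, e, f}  B2 = {a, c, d, f}  B3 = {a, b, c, f}
Tree: B1–B2, B2–B3

The largest bag has 4 vertices, giving width 3; this decomposition certifies tw(G) ≤ 3. Conversely, {a, d, e, f} is a clique of size 4, and the vertices of any clique must share a bag in every tree decomposition; so some bag has ≥ 4 vertices and tw(G) ≥ 3. Therefore the treewidth is 3.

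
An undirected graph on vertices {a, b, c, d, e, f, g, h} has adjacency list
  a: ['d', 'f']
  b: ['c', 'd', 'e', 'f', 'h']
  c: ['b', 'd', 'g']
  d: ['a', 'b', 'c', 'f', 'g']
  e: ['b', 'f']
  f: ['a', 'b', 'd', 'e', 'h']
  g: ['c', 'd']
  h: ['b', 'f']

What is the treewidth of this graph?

A width-2 tree decomposition is:
Bags: B1 = {b, c, d}  B2 = {c, d, g}  B3 = {b, d, f}  B4 = {a, d, f}  B5 = {b, f, h}  B6 = {b, e, f}
Tree: B1–B2, B1–B3, B3–B4, B3–B5, B3–B6
The largest bag has 3 vertices, giving width 2; this decomposition certifies tw(G) ≤ 2. Conversely, {c, d, g} is a clique of size 3, and the vertices of any clique must share a bag in every tree decomposition; so some bag has ≥ 3 vertices and tw(G) ≥ 2. The upper and lower bounds meet at 2, so that is the treewidth.

2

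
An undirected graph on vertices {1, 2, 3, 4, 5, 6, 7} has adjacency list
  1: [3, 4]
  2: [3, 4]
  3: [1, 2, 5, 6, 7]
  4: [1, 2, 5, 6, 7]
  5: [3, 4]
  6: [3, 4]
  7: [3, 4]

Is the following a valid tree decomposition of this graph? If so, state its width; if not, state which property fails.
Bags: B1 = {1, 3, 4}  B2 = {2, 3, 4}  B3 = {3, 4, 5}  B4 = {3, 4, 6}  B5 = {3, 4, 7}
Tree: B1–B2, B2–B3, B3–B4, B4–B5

Every vertex of G appears in some bag (union = {1, 2, 3, 4, 5, 6, 7}); every edge is covered by a bag; and for each vertex v the set of bags containing v is connected in the bag tree. The decomposition is therefore valid. The largest bag has 3 vertices, so the width is 2.

Yes; width 2.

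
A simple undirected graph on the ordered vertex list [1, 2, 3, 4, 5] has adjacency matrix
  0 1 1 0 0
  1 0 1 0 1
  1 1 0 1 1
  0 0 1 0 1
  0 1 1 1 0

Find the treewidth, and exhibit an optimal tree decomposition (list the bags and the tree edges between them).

Every bag has size at most 3, so the width is 3 − 1 = 2 and tw(G) ≤ 2. For the lower bound, the 3 vertices {1, 2, 3} are pairwise adjacent, and any tree decomposition puts a clique entirely inside one bag — forcing width ≥ 2. Therefore the treewidth is 2.

Treewidth 2.
One such decomposition:
Bags: B1 = {2, 3, 5}  B2 = {3, 4, 5}  B3 = {1, 2, 3}
Tree: B1–B2, B1–B3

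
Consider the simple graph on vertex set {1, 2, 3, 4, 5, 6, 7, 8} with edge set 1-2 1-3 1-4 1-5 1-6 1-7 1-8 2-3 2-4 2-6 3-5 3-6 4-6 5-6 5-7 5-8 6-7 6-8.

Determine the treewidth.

3

A width-3 tree decomposition is:
Bags: B1 = {1, 2, 3, 6}  B2 = {1, 3, 5, 6}  B3 = {1, 5, 6, 7}  B4 = {1, 5, 6, 8}  B5 = {1, 2, 4, 6}
Tree: B1–B2, B2–B3, B3–B4, B1–B5
Each bag holds 4 vertices, so the decomposition has width 3, which upper-bounds the treewidth. For the lower bound, the 4 vertices {1, 2, 3, 6} are pairwise adjacent, and any tree decomposition puts a clique entirely inside one bag — forcing width ≥ 3. The upper and lower bounds meet at 3, so that is the treewidth.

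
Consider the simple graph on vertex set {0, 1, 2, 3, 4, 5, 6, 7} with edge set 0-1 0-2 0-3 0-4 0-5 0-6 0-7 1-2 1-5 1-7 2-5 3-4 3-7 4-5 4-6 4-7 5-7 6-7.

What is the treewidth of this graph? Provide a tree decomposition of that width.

Each bag holds 4 vertices, so the decomposition has width 3, which upper-bounds the treewidth. On the other hand G contains the 4-clique {0, 1, 2, 5}. A clique must lie in a single bag of any decomposition, so no decomposition can have width below 3. Therefore the treewidth is 3.

Treewidth 3.
One optimal decomposition is:
Bags: B1 = {0, 4, 5, 7}  B2 = {0, 3, 4, 7}  B3 = {0, 1, 5, 7}  B4 = {0, 1, 2, 5}  B5 = {0, 4, 6, 7}
Tree: B1–B2, B1–B3, B3–B4, B1–B5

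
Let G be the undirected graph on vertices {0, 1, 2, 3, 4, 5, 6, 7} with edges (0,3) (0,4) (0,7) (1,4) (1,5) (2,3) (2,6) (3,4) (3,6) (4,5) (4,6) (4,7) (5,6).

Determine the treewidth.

2

A width-2 tree decomposition is:
Bags: B1 = {0, 3, 4}  B2 = {0, 4, 7}  B3 = {3, 4, 6}  B4 = {4, 5, 6}  B5 = {1, 4, 5}  B6 = {2, 3, 6}
Tree: B1–B2, B1–B3, B3–B4, B4–B5, B3–B6
Every bag has size at most 3, so the width is 3 − 1 = 2 and tw(G) ≤ 2. Conversely, {2, 3, 6} is a clique of size 3, and the vertices of any clique must share a bag in every tree decomposition; so some bag has ≥ 3 vertices and tw(G) ≥ 2. Therefore the treewidth is 2.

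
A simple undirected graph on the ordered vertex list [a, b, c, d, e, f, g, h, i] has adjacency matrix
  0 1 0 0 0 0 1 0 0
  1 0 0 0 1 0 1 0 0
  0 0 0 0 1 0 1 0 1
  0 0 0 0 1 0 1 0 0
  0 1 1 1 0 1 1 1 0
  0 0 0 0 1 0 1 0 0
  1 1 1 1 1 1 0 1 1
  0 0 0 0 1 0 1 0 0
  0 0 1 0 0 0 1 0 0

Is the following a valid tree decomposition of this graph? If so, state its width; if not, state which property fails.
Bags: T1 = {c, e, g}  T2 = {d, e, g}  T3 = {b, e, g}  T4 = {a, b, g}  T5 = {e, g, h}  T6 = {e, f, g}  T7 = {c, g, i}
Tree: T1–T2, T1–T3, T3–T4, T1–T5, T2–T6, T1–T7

Yes; width 2.

Every vertex of G appears in some bag (union = {a, b, c, d, e, f, g, h, i}); every edge is covered by a bag; and for each vertex v the set of bags containing v is connected in the bag tree. The decomposition is therefore valid. The largest bag has 3 vertices, so the width is 2.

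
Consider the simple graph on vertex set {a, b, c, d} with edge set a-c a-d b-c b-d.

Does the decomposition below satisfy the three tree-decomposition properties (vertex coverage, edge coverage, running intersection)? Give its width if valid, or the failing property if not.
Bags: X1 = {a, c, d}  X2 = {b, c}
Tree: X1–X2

No — edge (d,b) lies in no bag.

A tree decomposition must satisfy three properties: every vertex lies in some bag; for every edge, both endpoints lie together in some bag; and for every vertex, the bags containing it form a connected subtree. Here edge (d,b) lies in no bag, so the decomposition is invalid.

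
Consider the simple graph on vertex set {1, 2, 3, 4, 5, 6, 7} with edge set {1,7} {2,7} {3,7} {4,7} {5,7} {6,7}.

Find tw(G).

1

A width-1 tree decomposition is:
Bags: B1 = {6, 7}  B2 = {2, 7}  B3 = {1, 7}  B4 = {4, 7}  B5 = {3, 7}  B6 = {5, 7}
Tree: B1–B2, B2–B3, B2–B4, B4–B5, B3–B6
The largest bag has 2 vertices, giving width 1; this decomposition certifies tw(G) ≤ 1. G has an edge, so its treewidth is at least 1. Hence tw(G) = 1 exactly.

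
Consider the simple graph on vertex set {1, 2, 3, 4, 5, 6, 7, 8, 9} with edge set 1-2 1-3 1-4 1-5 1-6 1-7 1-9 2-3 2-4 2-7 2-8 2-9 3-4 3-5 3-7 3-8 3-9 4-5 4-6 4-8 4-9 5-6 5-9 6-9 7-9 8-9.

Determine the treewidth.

A width-4 tree decomposition is:
Bags: B1 = {1, 3, 4, 5, 9}  B2 = {1, 4, 5, 6, 9}  B3 = {1, 2, 3, 4, 9}  B4 = {1, 2, 3, 7, 9}  B5 = {2, 3, 4, 8, 9}
Tree: B1–B2, B1–B3, B3–B4, B3–B5
Each bag holds 5 vertices, so the decomposition has width 4, which upper-bounds the treewidth. Conversely, {2, 3, 4, 8, 9} is a clique of size 5, and the vertices of any clique must share a bag in every tree decomposition; so some bag has ≥ 5 vertices and tw(G) ≥ 4. Hence tw(G) = 4 exactly.

4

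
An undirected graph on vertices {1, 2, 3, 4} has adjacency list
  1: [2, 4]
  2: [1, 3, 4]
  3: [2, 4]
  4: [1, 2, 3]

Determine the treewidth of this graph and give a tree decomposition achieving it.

Treewidth 2.
Bags: B1 = {1, 2, 4}  B2 = {2, 3, 4}
Tree: B1–B2

Every bag has size at most 3, so the width is 3 − 1 = 2 and tw(G) ≤ 2. On the other hand G contains the 3-clique {1, 2, 4}. A clique must lie in a single bag of any decomposition, so no decomposition can have width below 2. Combining the bounds, tw(G) = 2.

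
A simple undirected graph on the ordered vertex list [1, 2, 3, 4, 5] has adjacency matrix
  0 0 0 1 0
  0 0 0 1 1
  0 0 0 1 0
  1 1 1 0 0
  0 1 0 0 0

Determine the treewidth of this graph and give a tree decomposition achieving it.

Each bag holds 2 vertices, so the decomposition has width 1, which upper-bounds the treewidth. Since G has at least one edge (e.g. 2–4), it is not an edgeless graph, so tw(G) ≥ 1. Combining the bounds, tw(G) = 1.

Treewidth 1.
Bags: B1 = {2, 4}  B2 = {3, 4}  B3 = {1, 4}  B4 = {2, 5}
Tree: B1–B2, B1–B3, B1–B4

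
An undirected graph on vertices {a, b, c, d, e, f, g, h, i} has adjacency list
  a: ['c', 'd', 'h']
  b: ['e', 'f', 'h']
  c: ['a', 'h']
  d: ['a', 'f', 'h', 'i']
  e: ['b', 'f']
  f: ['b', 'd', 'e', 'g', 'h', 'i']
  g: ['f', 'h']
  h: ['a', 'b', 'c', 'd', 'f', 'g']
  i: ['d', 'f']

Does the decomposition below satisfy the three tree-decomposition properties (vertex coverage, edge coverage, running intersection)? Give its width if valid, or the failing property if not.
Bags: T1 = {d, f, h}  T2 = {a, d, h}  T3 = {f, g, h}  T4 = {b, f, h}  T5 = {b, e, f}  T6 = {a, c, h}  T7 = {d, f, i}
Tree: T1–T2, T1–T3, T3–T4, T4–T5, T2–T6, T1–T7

Yes; width 2.

Checking the three conditions: (i) the bags cover all of {a, b, c, d, e, f, g, h, i}; (ii) for each edge, some bag contains both endpoints; (iii) the bags containing any fixed vertex form a subtree. All hold, so the decomposition is valid with width 3 − 1 = 2.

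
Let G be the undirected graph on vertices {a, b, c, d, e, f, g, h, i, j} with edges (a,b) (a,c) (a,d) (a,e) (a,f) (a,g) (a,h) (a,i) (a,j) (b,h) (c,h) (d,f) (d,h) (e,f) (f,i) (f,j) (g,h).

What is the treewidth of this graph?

A width-2 tree decomposition is:
Bags: B1 = {a, e, f}  B2 = {a, d, f}  B3 = {a, f, j}  B4 = {a, d, h}  B5 = {a, g, h}  B6 = {a, f, i}  B7 = {a, c, h}  B8 = {a, b, h}
Tree: B1–B2, B1–B3, B2–B4, B4–B5, B1–B6, B5–B7, B5–B8
Every bag has size at most 3, so the width is 3 − 1 = 2 and tw(G) ≤ 2. On the other hand G contains the 3-clique {a, d, f}. A clique must lie in a single bag of any decomposition, so no decomposition can have width below 2. Hence tw(G) = 2 exactly.

2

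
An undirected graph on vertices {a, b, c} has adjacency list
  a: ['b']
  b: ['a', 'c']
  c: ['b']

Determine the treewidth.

1

A width-1 tree decomposition is:
Bags: B1 = {a, b}  B2 = {b, c}
Tree: B1–B2
The largest bag has 2 vertices, giving width 1; this decomposition certifies tw(G) ≤ 1. Any graph with an edge has treewidth ≥ 1, and G has the edge b–a. Combining the bounds, tw(G) = 1.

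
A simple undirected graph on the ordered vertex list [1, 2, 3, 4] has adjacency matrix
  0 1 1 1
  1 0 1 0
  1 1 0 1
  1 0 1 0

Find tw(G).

2

A width-2 tree decomposition is:
Bags: B1 = {1, 2, 3}  B2 = {1, 3, 4}
Tree: B1–B2
The largest bag has 3 vertices, giving width 2; this decomposition certifies tw(G) ≤ 2. On the other hand G contains the 3-clique {1, 2, 3}. A clique must lie in a single bag of any decomposition, so no decomposition can have width below 2. Hence tw(G) = 2 exactly.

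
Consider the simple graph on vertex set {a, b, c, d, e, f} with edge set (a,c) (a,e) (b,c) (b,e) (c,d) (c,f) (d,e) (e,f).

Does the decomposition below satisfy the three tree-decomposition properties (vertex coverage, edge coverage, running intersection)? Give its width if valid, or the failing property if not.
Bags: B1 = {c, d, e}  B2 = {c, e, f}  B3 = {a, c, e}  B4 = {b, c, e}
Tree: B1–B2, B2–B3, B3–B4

Every vertex of G appears in some bag (union = {a, b, c, d, e, f}); every edge is covered by a bag; and for each vertex v the set of bags containing v is connected in the bag tree. The decomposition is therefore valid. The largest bag has 3 vertices, so the width is 2.

Yes; width 2.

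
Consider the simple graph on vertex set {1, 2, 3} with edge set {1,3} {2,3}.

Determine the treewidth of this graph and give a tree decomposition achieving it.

Every bag has size at most 2, so the width is 2 − 1 = 1 and tw(G) ≤ 1. Any graph with an edge has treewidth ≥ 1, and G has the edge 3–1. Therefore the treewidth is 1.

Treewidth 1.
One such decomposition:
Bags: B1 = {1, 3}  B2 = {2, 3}
Tree: B1–B2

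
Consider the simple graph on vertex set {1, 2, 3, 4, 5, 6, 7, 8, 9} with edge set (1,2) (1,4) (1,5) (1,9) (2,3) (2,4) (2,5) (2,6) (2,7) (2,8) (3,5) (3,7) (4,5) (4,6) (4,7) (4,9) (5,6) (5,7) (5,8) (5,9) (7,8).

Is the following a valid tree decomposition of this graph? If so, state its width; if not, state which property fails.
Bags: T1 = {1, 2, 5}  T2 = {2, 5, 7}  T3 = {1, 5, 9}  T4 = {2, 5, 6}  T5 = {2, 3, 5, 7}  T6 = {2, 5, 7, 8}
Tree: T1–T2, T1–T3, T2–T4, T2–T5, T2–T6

A tree decomposition must satisfy three properties: every vertex lies in some bag; for every edge, both endpoints lie together in some bag; and for every vertex, the bags containing it form a connected subtree. Here vertex 4 appears in no bag, so the decomposition is invalid.

No — vertex 4 appears in no bag.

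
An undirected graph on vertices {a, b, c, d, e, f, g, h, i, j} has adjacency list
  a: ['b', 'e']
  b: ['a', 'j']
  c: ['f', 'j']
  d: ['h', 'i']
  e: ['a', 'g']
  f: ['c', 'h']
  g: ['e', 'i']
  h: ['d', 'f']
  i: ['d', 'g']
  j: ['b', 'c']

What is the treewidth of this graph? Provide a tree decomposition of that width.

Treewidth 2.
One such decomposition:
Bags: B1 = {d, h, i}  B2 = {g, h, i}  B3 = {e, g, h}  B4 = {a, e, h}  B5 = {a, b, h}  B6 = {b, h, j}  B7 = {c, h, j}  B8 = {c, f, h}
Tree: B1–B2, B2–B3, B3–B4, B4–B5, B5–B6, B6–B7, B7–B8

The largest bag has 3 vertices, giving width 2; this decomposition certifies tw(G) ≤ 2. The edges h–d–i–g–e–a–b–j–c–f–h form a cycle, so G is not a tree and its treewidth is at least 2. Combining the bounds, tw(G) = 2.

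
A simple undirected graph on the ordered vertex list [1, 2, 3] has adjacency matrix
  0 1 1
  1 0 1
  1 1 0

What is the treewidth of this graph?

2

A width-2 tree decomposition is:
Bags: B1 = {1, 2, 3}
Tree: (single bag)
With just one bag of size 3, the width is 3 − 1 = 2, so tw(G) ≤ 2. For the lower bound, the 3 vertices {1, 2, 3} are pairwise adjacent, and any tree decomposition puts a clique entirely inside one bag — forcing width ≥ 2. The upper and lower bounds meet at 2, so that is the treewidth.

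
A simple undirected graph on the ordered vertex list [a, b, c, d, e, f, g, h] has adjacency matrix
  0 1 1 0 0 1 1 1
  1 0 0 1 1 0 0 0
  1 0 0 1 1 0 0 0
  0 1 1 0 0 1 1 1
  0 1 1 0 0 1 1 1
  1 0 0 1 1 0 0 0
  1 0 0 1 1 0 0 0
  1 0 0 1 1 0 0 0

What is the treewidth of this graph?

3

A width-3 tree decomposition is:
Bags: B1 = {a, b, d, e}  B2 = {a, d, e, f}  B3 = {a, d, e, g}  B4 = {a, d, e, h}  B5 = {a, c, d, e}
Tree: B1–B2, B2–B3, B3–B4, B4–B5
The largest bag has 4 vertices, giving width 3; this decomposition certifies tw(G) ≤ 3. For the lower bound: the 4 vertex sets {b,d}, {e,f}, {a}, {g} are disjoint, each induces a connected subgraph, and every pair is joined by at least one edge of G. Contracting each set to a single vertex therefore yields K_{4} as a minor, and since treewidth is minor-monotone, tw(G) ≥ tw(K_{4}) = 3. The upper and lower bounds meet at 3, so that is the treewidth.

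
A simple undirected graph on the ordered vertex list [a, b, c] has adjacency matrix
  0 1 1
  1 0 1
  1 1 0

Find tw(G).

2

A width-2 tree decomposition is:
Bags: B1 = {a, b, c}
Tree: (single bag)
With just one bag of size 3, the width is 3 − 1 = 2, so tw(G) ≤ 2. Conversely, {a, b, c} is a clique of size 3, and the vertices of any clique must share a bag in every tree decomposition; so some bag has ≥ 3 vertices and tw(G) ≥ 2. Combining the bounds, tw(G) = 2.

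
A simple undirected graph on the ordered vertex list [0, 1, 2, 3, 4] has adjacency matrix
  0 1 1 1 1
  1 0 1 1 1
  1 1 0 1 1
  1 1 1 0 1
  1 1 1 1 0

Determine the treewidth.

4

A width-4 tree decomposition is:
Bags: B1 = {0, 1, 2, 3, 4}
Tree: (single bag)
With just one bag of size 5, the width is 5 − 1 = 4, so tw(G) ≤ 4. For the lower bound, the 5 vertices {0, 1, 2, 3, 4} are pairwise adjacent, and any tree decomposition puts a clique entirely inside one bag — forcing width ≥ 4. Therefore the treewidth is 4.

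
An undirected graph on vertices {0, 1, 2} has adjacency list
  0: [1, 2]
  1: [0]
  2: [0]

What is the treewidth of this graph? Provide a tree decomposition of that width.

Treewidth 1.
One optimal decomposition is:
Bags: B1 = {0, 1}  B2 = {0, 2}
Tree: B1–B2

Every bag has size at most 2, so the width is 2 − 1 = 1 and tw(G) ≤ 1. Since G has at least one edge (e.g. 0–1), it is not an edgeless graph, so tw(G) ≥ 1. Hence tw(G) = 1 exactly.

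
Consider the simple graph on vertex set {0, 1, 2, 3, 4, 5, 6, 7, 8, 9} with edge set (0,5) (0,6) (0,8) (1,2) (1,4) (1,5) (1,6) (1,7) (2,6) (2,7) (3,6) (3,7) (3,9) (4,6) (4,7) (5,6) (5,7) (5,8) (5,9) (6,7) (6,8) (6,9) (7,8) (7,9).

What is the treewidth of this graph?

3

A width-3 tree decomposition is:
Bags: B1 = {5, 6, 7, 8}  B2 = {1, 5, 6, 7}  B3 = {5, 6, 7, 9}  B4 = {3, 6, 7, 9}  B5 = {0, 5, 6, 8}  B6 = {1, 4, 6, 7}  B7 = {1, 2, 6, 7}
Tree: B1–B2, B2–B3, B3–B4, B1–B5, B2–B6, B2–B7
The largest bag has 4 vertices, giving width 3; this decomposition certifies tw(G) ≤ 3. On the other hand G contains the 4-clique {0, 5, 6, 8}. A clique must lie in a single bag of any decomposition, so no decomposition can have width below 3. Hence tw(G) = 3 exactly.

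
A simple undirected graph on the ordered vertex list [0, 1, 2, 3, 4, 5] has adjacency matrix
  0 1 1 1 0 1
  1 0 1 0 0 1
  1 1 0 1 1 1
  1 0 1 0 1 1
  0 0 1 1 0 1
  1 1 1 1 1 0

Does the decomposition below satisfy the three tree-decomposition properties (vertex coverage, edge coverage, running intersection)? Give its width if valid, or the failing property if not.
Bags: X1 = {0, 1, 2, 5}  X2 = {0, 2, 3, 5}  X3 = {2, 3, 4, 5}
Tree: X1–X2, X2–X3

Every vertex of G appears in some bag (union = {0, 1, 2, 3, 4, 5}); every edge is covered by a bag; and for each vertex v the set of bags containing v is connected in the bag tree. The decomposition is therefore valid. The largest bag has 4 vertices, so the width is 3.

Yes; width 3.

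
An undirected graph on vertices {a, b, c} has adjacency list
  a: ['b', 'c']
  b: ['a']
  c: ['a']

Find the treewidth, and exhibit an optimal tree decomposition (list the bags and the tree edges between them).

Every bag has size at most 2, so the width is 2 − 1 = 1 and tw(G) ≤ 1. Any graph with an edge has treewidth ≥ 1, and G has the edge c–a. Combining the bounds, tw(G) = 1.

Treewidth 1.
Bags: B1 = {a, c}  B2 = {a, b}
Tree: B1–B2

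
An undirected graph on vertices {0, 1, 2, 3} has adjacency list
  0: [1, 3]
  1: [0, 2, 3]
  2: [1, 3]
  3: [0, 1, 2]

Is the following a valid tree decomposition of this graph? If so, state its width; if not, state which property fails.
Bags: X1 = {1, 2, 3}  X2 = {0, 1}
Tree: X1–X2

A tree decomposition must satisfy three properties: every vertex lies in some bag; for every edge, both endpoints lie together in some bag; and for every vertex, the bags containing it form a connected subtree. Here edge (3,0) lies in no bag, so the decomposition is invalid.

No — edge (3,0) lies in no bag.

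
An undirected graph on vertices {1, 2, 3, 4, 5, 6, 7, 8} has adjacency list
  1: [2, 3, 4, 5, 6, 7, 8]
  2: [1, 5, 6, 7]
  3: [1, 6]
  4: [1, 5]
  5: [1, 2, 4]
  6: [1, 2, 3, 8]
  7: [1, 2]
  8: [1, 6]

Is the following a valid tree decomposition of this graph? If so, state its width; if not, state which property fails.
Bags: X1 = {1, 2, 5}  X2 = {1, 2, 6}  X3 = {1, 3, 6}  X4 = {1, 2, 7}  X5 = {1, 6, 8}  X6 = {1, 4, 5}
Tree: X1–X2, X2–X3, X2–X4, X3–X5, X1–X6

Vertex coverage: the bags together contain {1, 2, 3, 4, 5, 6, 7, 8}, the full vertex set. Edge coverage: each edge of G has both endpoints in at least one bag. Running intersection: for every vertex, the bags containing it form a connected subtree. All three properties hold, so this is a valid tree decomposition of width max|bag| − 1 = 2, and hence tw(G) ≤ 2.

Yes; width 2.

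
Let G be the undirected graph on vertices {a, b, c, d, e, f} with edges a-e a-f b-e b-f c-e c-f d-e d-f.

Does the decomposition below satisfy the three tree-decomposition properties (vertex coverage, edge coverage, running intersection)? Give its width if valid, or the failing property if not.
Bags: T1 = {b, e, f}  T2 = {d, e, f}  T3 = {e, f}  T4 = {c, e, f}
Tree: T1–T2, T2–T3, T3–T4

A tree decomposition must satisfy three properties: every vertex lies in some bag; for every edge, both endpoints lie together in some bag; and for every vertex, the bags containing it form a connected subtree. Here vertex a appears in no bag, so the decomposition is invalid.

No — vertex a appears in no bag.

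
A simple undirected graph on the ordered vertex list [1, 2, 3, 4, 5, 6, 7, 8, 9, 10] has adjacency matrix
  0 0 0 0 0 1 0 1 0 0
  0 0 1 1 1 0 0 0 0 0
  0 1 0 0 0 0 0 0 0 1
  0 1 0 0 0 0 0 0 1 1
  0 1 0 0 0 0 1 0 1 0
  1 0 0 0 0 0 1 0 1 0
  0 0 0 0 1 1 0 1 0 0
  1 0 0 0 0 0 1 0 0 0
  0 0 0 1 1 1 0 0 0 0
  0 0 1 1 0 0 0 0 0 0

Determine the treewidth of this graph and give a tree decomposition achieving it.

Treewidth 2.
Bags: B1 = {2, 3, 10}  B2 = {2, 4, 10}  B3 = {2, 4, 5}  B4 = {4, 5, 9}  B5 = {5, 7, 9}  B6 = {6, 7, 9}  B7 = {6, 7, 8}  B8 = {1, 6, 8}
Tree: B1–B2, B2–B3, B3–B4, B4–B5, B5–B6, B6–B7, B7–B8

The largest bag has 3 vertices, giving width 2; this decomposition certifies tw(G) ≤ 2. For the lower bound, G contains the cycle 3–10–4–2–3, so G is not a forest; only forests have treewidth ≤ 1, hence tw(G) ≥ 2. Therefore the treewidth is 2.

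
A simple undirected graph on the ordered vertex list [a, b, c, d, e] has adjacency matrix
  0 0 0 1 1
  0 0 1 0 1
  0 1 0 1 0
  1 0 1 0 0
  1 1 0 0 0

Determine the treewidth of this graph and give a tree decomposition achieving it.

Each bag holds 3 vertices, so the decomposition has width 2, which upper-bounds the treewidth. Since c–d–a–e–b–c is a cycle in G, G is not acyclic. Forests are exactly the graphs of treewidth ≤ 1, so tw(G) ≥ 2. Hence tw(G) = 2 exactly.

Treewidth 2.
One optimal decomposition is:
Bags: B1 = {a, c, d}  B2 = {a, c, e}  B3 = {b, c, e}
Tree: B1–B2, B2–B3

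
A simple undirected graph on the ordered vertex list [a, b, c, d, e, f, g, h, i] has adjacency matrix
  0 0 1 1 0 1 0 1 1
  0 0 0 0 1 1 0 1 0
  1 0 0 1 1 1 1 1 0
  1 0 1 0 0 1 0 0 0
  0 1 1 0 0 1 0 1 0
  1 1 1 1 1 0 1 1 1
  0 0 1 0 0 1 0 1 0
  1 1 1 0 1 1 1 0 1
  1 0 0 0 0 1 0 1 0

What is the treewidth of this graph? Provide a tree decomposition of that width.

The largest bag has 4 vertices, giving width 3; this decomposition certifies tw(G) ≤ 3. Conversely, {a, c, d, f} is a clique of size 4, and the vertices of any clique must share a bag in every tree decomposition; so some bag has ≥ 4 vertices and tw(G) ≥ 3. Combining the bounds, tw(G) = 3.

Treewidth 3.
One optimal decomposition is:
Bags: B1 = {b, e, f, h}  B2 = {c, e, f, h}  B3 = {a, c, f, h}  B4 = {a, c, d, f}  B5 = {c, f, g, h}  B6 = {a, f, h, i}
Tree: B1–B2, B2–B3, B3–B4, B2–B5, B3–B6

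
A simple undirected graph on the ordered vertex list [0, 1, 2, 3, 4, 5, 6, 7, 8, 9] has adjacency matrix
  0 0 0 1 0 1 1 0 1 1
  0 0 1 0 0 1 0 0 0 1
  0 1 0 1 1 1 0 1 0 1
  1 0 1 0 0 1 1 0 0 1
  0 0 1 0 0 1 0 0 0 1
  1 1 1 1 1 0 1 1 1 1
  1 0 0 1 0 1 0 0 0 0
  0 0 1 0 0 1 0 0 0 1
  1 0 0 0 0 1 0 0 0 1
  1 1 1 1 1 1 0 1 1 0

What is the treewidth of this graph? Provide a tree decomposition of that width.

Each bag holds 4 vertices, so the decomposition has width 3, which upper-bounds the treewidth. Conversely, {0, 5, 8, 9} is a clique of size 4, and the vertices of any clique must share a bag in every tree decomposition; so some bag has ≥ 4 vertices and tw(G) ≥ 3. The upper and lower bounds meet at 3, so that is the treewidth.

Treewidth 3.
One such decomposition:
Bags: B1 = {2, 4, 5, 9}  B2 = {2, 5, 7, 9}  B3 = {2, 3, 5, 9}  B4 = {0, 3, 5, 9}  B5 = {0, 3, 5, 6}  B6 = {1, 2, 5, 9}  B7 = {0, 5, 8, 9}
Tree: B1–B2, B2–B3, B3–B4, B4–B5, B1–B6, B4–B7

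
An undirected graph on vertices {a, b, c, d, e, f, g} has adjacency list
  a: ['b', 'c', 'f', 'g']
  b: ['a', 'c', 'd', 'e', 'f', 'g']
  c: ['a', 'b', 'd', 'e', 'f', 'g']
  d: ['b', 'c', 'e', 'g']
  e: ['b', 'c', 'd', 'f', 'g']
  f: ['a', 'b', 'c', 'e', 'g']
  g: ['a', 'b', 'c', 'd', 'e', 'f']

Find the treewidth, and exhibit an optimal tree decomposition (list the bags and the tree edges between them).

Every bag has size at most 5, so the width is 5 − 1 = 4 and tw(G) ≤ 4. For the lower bound, the 5 vertices {b, c, d, e, g} are pairwise adjacent, and any tree decomposition puts a clique entirely inside one bag — forcing width ≥ 4. The upper and lower bounds meet at 4, so that is the treewidth.

Treewidth 4.
Bags: B1 = {b, c, e, f, g}  B2 = {a, b, c, f, g}  B3 = {b, c, d, e, g}
Tree: B1–B2, B1–B3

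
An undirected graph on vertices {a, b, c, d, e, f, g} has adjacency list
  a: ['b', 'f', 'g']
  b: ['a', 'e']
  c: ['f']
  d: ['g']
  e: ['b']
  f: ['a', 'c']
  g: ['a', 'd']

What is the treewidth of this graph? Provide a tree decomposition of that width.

Treewidth 1.
One optimal decomposition is:
Bags: B1 = {a, f}  B2 = {c, f}  B3 = {a, b}  B4 = {a, g}  B5 = {d, g}  B6 = {b, e}
Tree: B1–B2, B1–B3, B1–B4, B4–B5, B3–B6

The largest bag has 2 vertices, giving width 1; this decomposition certifies tw(G) ≤ 1. G has an edge, so its treewidth is at least 1. Hence tw(G) = 1 exactly.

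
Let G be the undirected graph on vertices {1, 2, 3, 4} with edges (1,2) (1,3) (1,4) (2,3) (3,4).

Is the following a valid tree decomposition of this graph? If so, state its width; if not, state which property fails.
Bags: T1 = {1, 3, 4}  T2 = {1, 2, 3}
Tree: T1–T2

Yes; width 2.

Every vertex of G appears in some bag (union = {1, 2, 3, 4}); every edge is covered by a bag; and for each vertex v the set of bags containing v is connected in the bag tree. The decomposition is therefore valid. The largest bag has 3 vertices, so the width is 2.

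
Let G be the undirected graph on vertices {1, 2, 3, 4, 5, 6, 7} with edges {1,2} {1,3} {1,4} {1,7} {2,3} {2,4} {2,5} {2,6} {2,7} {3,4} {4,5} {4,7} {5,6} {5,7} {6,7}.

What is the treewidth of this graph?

3

A width-3 tree decomposition is:
Bags: B1 = {2, 4, 5, 7}  B2 = {1, 2, 4, 7}  B3 = {1, 2, 3, 4}  B4 = {2, 5, 6, 7}
Tree: B1–B2, B2–B3, B1–B4
Each bag holds 4 vertices, so the decomposition has width 3, which upper-bounds the treewidth. For the lower bound, the 4 vertices {1, 2, 3, 4} are pairwise adjacent, and any tree decomposition puts a clique entirely inside one bag — forcing width ≥ 3. Hence tw(G) = 3 exactly.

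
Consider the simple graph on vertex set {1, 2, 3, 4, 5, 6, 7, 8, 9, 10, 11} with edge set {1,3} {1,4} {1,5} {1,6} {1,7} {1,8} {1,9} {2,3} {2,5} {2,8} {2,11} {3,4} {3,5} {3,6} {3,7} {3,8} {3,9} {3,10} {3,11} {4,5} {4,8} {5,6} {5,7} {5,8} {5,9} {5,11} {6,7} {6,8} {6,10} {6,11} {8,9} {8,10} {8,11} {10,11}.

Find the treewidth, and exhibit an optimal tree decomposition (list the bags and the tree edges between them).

Treewidth 4.
Bags: B1 = {1, 3, 4, 5, 8}  B2 = {1, 3, 5, 6, 8}  B3 = {3, 5, 6, 8, 11}  B4 = {1, 3, 5, 8, 9}  B5 = {3, 6, 8, 10, 11}  B6 = {1, 3, 5, 6, 7}  B7 = {2, 3, 5, 8, 11}
Tree: B1–B2, B2–B3, B2–B4, B3–B5, B2–B6, B3–B7

Every bag has size at most 5, so the width is 5 − 1 = 4 and tw(G) ≤ 4. Conversely, {3, 6, 8, 10, 11} is a clique of size 5, and the vertices of any clique must share a bag in every tree decomposition; so some bag has ≥ 5 vertices and tw(G) ≥ 4. Therefore the treewidth is 4.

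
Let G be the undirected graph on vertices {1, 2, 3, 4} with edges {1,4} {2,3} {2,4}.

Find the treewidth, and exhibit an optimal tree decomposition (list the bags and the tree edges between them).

Each bag holds 2 vertices, so the decomposition has width 1, which upper-bounds the treewidth. G has an edge, so its treewidth is at least 1. Therefore the treewidth is 1.

Treewidth 1.
One such decomposition:
Bags: B1 = {1, 4}  B2 = {2, 4}  B3 = {2, 3}
Tree: B1–B2, B2–B3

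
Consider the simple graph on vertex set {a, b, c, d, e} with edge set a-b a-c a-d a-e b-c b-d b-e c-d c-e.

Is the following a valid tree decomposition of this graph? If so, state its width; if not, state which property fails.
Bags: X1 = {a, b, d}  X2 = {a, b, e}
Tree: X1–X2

A tree decomposition must satisfy three properties: every vertex lies in some bag; for every edge, both endpoints lie together in some bag; and for every vertex, the bags containing it form a connected subtree. Here vertex c appears in no bag, so the decomposition is invalid.

No — vertex c appears in no bag.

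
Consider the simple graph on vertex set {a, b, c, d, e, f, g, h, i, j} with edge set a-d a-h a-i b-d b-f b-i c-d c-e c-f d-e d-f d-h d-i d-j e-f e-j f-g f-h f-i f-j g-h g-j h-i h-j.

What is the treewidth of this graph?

3

A width-3 tree decomposition is:
Bags: B1 = {d, e, f, j}  B2 = {d, f, h, j}  B3 = {d, f, h, i}  B4 = {b, d, f, i}  B5 = {f, g, h, j}  B6 = {a, d, h, i}  B7 = {c, d, e, f}
Tree: B1–B2, B2–B3, B3–B4, B2–B5, B3–B6, B1–B7
Every bag has size at most 4, so the width is 4 − 1 = 3 and tw(G) ≤ 3. Conversely, {a, d, h, i} is a clique of size 4, and the vertices of any clique must share a bag in every tree decomposition; so some bag has ≥ 4 vertices and tw(G) ≥ 3. Combining the bounds, tw(G) = 3.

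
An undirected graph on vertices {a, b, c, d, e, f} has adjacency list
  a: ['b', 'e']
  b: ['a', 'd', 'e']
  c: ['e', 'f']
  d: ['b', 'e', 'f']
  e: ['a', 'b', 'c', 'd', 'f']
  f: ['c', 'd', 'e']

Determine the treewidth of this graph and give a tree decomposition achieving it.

Treewidth 2.
One optimal decomposition is:
Bags: B1 = {b, d, e}  B2 = {d, e, f}  B3 = {a, b, e}  B4 = {c, e, f}
Tree: B1–B2, B1–B3, B2–B4

Every bag has size at most 3, so the width is 3 − 1 = 2 and tw(G) ≤ 2. Conversely, {d, e, f} is a clique of size 3, and the vertices of any clique must share a bag in every tree decomposition; so some bag has ≥ 3 vertices and tw(G) ≥ 2. The upper and lower bounds meet at 2, so that is the treewidth.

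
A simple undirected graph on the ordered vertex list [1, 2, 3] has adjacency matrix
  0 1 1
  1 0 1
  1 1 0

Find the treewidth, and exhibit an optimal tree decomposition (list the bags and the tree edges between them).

With just one bag of size 3, the width is 3 − 1 = 2, so tw(G) ≤ 2. On the other hand G contains the 3-clique {1, 2, 3}. A clique must lie in a single bag of any decomposition, so no decomposition can have width below 2. Combining the bounds, tw(G) = 2.

Treewidth 2.
Bags: B1 = {1, 2, 3}
Tree: (single bag)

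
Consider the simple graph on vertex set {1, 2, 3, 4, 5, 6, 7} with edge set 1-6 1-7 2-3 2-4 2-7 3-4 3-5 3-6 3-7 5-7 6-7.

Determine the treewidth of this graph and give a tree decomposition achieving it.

Every bag has size at most 3, so the width is 3 − 1 = 2 and tw(G) ≤ 2. For the lower bound, the 3 vertices {1, 6, 7} are pairwise adjacent, and any tree decomposition puts a clique entirely inside one bag — forcing width ≥ 2. The upper and lower bounds meet at 2, so that is the treewidth.

Treewidth 2.
One optimal decomposition is:
Bags: B1 = {1, 6, 7}  B2 = {3, 6, 7}  B3 = {2, 3, 7}  B4 = {2, 3, 4}  B5 = {3, 5, 7}
Tree: B1–B2, B2–B3, B3–B4, B2–B5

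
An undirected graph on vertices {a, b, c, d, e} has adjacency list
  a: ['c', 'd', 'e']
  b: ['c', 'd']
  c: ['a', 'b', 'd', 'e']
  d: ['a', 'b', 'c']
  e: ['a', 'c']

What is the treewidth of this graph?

A width-2 tree decomposition is:
Bags: B1 = {a, c, e}  B2 = {a, c, d}  B3 = {b, c, d}
Tree: B1–B2, B2–B3
Each bag holds 3 vertices, so the decomposition has width 2, which upper-bounds the treewidth. On the other hand G contains the 3-clique {a, c, d}. A clique must lie in a single bag of any decomposition, so no decomposition can have width below 2. Hence tw(G) = 2 exactly.

2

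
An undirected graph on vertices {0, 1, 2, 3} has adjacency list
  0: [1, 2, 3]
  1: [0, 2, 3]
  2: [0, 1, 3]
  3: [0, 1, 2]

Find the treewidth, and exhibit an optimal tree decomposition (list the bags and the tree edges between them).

Treewidth 3.
One optimal decomposition is:
Bags: B1 = {0, 1, 2, 3}
Tree: (single bag)

With just one bag of size 4, the width is 4 − 1 = 3, so tw(G) ≤ 3. On the other hand G contains the 4-clique {0, 1, 2, 3}. A clique must lie in a single bag of any decomposition, so no decomposition can have width below 3. Therefore the treewidth is 3.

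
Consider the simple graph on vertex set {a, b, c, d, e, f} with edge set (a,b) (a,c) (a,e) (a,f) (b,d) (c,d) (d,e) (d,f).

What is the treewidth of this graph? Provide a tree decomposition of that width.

Every bag has size at most 3, so the width is 3 − 1 = 2 and tw(G) ≤ 2. Since a–c–d–b–a is a cycle in G, G is not acyclic. Forests are exactly the graphs of treewidth ≤ 1, so tw(G) ≥ 2. Combining the bounds, tw(G) = 2.

Treewidth 2.
One optimal decomposition is:
Bags: B1 = {a, c, d}  B2 = {a, b, d}  B3 = {a, d, f}  B4 = {a, d, e}
Tree: B1–B2, B2–B3, B3–B4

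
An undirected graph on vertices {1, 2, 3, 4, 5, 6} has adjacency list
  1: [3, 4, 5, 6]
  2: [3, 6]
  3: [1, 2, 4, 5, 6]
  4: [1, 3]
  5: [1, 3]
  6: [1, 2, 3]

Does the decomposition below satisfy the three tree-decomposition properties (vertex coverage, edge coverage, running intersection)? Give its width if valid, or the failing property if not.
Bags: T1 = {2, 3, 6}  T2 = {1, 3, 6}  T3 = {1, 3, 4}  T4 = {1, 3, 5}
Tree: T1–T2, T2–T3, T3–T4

Vertex coverage: the bags together contain {1, 2, 3, 4, 5, 6}, the full vertex set. Edge coverage: each edge of G has both endpoints in at least one bag. Running intersection: for every vertex, the bags containing it form a connected subtree. All three properties hold, so this is a valid tree decomposition of width max|bag| − 1 = 2, and hence tw(G) ≤ 2.

Yes; width 2.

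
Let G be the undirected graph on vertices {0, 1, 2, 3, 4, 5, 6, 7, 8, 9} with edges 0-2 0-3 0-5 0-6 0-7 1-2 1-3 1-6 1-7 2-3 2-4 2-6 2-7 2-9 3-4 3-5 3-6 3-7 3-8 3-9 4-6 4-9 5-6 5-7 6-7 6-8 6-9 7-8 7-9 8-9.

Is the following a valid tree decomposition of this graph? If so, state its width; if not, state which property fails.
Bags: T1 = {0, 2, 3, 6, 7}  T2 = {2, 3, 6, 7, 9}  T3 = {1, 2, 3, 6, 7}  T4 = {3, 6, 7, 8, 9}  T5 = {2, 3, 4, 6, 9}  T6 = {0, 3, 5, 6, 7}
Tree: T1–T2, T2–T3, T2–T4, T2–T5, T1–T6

Checking the three conditions: (i) the bags cover all of {0, 1, 2, 3, 4, 5, 6, 7, 8, 9}; (ii) for each edge, some bag contains both endpoints; (iii) the bags containing any fixed vertex form a subtree. All hold, so the decomposition is valid with width 5 − 1 = 4.

Yes; width 4.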